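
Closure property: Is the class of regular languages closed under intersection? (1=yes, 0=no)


Regular languages are closed under all standard operations:
- Union: Yes (product construction)
- Intersection: Yes (product construction)
- Complement: Yes (swap accept/reject)
- Concatenation: Yes (NFA construction)
Operation: intersection -> Closed

1


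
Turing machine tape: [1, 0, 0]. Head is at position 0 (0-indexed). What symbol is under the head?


Tape: [1, 0, 0]
Positions: 0 1 2
Values:    1 0 0
Head at position 0
tape[0] = 1

1


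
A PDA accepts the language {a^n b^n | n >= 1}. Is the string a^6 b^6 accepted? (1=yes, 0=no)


Language requires equal numbers of a's and b's
PDA pushes for each 'a', pops for each 'b'
Number of a's = 6
Number of b's = 6
6 == 6 -> Accept

1


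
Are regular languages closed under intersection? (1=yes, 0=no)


Regular languages are closed under:
- Union (DFA product construction)
- Intersection (DFA product construction)
- Complement (swap accept/reject states)
- Concatenation (NFA construction)
- Kleene star (NFA construction)
intersection is in this list
Therefore: closed

1


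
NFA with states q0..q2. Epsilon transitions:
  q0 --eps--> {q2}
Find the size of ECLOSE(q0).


Starting from q0
Initialize closure = {q0}
Follow epsilon from q0 -> add q2
Final closure: {q0, q2}
Size = 2

2


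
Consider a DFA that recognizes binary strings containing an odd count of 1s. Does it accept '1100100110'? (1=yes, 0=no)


DFA has 2 states: q_even (start, accept=no) and q_odd
Processing string '1100100110' character by character:
  Position 0: read '1', 1-count=1 -> q_odd
  Position 1: read '1', 1-count=2 -> q_even
  Position 2: read '0', 1-count=2 -> q_even (no change)
  Position 3: read '0', 1-count=2 -> q_even (no change)
  Position 4: read '1', 1-count=3 -> q_odd
  Position 5: read '0', 1-count=3 -> q_odd (no change)
  Position 6: read '0', 1-count=3 -> q_odd (no change)
  Position 7: read '1', 1-count=4 -> q_even
  Position 8: read '1', 1-count=5 -> q_odd
  Position 9: read '0', 1-count=5 -> q_odd (no change)
Final state: q_odd, total 1s = 5 (odd); the DFA requires an odd count -> accept

1


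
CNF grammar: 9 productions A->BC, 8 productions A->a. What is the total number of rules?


CNF allows two rule forms:
  A -> BC (binary): 9 rules
  A -> a (terminal): 8 rules
Total = 9 + 8 = 17

17


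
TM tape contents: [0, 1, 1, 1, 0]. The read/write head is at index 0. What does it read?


Tape: [0, 1, 1, 1, 0]
Positions: 0 1 2 3 4
Values:    0 1 1 1 0
Head at position 0
tape[0] = 0

0


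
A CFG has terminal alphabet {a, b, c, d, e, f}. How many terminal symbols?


Terminal symbols: a, b, c, d, e, f
Counting each: a (#1), b (#2), c (#3), d (#4), e (#5), f (#6)
Total = 6

6


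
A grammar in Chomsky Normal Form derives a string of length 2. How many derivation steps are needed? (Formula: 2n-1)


Chomsky Normal Form derivation:
String length n = 2
Each step either:
  - Splits a nonterminal into two (n-1 such steps)
  - Converts a nonterminal to terminal (n such steps)
Total = (n-1) + n = 2n - 1
= 2(2) - 1
= 4 - 1
= 3

3


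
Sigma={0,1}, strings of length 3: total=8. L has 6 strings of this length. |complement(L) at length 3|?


Alphabet: {0,1}
String length: 3
Total strings of length 3 = 2^3 = 8
Strings in L = 6
Complement = total - |L|
= 8 - 6
= 2

2


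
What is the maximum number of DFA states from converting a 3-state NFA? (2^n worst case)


NFA has 3 states
Subset construction: each DFA state = subset of NFA states
Maximum subsets = 2^3
2^3 = 8

8


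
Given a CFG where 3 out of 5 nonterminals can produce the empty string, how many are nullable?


Nonterminals: {S, A, B, C, D}
A nonterminal is nullable if it can derive epsilon
Counting nullable nonterminals: 3
Total nullable = 3

3


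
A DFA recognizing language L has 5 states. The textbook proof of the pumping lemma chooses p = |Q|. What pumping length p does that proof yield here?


Pumping lemma for regular languages (standard proof):
Take p = |Q|, the number of DFA states.
Any string of length >= |Q| passes through |Q|+1 states while reading its first |Q| symbols,
so by pigeonhole some state repeats, giving the loop that can be pumped.
Here |Q| = 5
Therefore the proof uses p = 5

5


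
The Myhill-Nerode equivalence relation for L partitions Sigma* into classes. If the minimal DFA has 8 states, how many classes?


Myhill-Nerode theorem:
Number of equivalence classes = number of states in minimal DFA
Minimal DFA states = 8
Therefore equivalence classes = 8

8


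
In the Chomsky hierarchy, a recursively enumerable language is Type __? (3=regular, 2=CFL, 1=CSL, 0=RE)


Chomsky hierarchy levels:
  Type 3: Regular (DFA/NFA/regex)
  Type 2: Context-free (PDA)
  Type 1: Context-sensitive
  Type 0: Recursively enumerable (TM)
'recursively enumerable' corresponds to Type 0

0


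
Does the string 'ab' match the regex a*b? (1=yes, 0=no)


Pattern: a*b
String: 'ab'
Pattern requires: zero or more 'a's followed by exactly one 'b'
Found 1 leading 'a's
Remaining: 'b'
Remaining is exactly 'b' -> match
Result: 1

1


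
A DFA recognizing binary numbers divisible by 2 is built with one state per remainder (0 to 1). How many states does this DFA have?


Divisibility by 2 is tracked via the remainder mod 2: 0, 1, ..., 1
The construction assigns one state to each remainder
Number of remainders = 2

2


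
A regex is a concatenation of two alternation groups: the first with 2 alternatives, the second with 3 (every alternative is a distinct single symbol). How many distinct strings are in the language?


First group: 2 alternatives
Second group: 3 alternatives
Concatenation: each choice from group 1 pairs with each from group 2
Total = 2 x 3 = 6

6


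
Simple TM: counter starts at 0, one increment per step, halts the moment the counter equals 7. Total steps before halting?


Counter starts at 0. Counting sequence:
  Step 1: counter = 1
  Step 2: counter = 2
  Step 3: counter = 3
  Step 4: counter = 4
  Step 5: counter = 5
  Step 6: counter = 6
  Step 7: counter = 7
Counter reached 7 -> halt
Total steps = 7

7


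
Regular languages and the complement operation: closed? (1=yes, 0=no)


Regular languages are closed under all standard operations:
- Union: Yes (product construction)
- Intersection: Yes (product construction)
- Complement: Yes (swap accept/reject)
- Concatenation: Yes (NFA construction)
Operation: complement -> Closed

1


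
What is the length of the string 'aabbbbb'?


String: 'aabbbbb'
Counting characters:
  'a' appears 2 time(s)
  'b' appears 5 time(s)
Total length = 2 + 5 = 7

7


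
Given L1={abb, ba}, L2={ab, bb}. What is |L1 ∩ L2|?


L1 = {abb, ba}
L2 = {ab, bb}
Checking each string in L1 against L2:
  'abb': in L2? No
  'ba': in L2? No
Intersection = {}
|L1 ∩ L2| = 0

0


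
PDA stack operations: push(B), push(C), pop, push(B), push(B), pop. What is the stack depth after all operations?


Tracing stack operations:
  push(B) -> stack = [B], depth=1
  push(C) -> stack = [B,C], depth=2
  pop -> removed C, stack = [B], depth=1
  push(B) -> stack = [B,B], depth=2
  push(B) -> stack = [B,B,B], depth=3
  pop -> removed B, stack = [B,B], depth=2
Final depth = 2

2


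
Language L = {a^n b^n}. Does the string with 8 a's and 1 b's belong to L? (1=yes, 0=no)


Language requires equal numbers of a's and b's
PDA pushes for each 'a', pops for each 'b'
Number of a's = 8
Number of b's = 1
8 != 1 -> Reject

0


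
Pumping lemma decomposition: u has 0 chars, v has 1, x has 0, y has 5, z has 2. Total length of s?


|s| = |u| + |v| + |x| + |y| + |z|
= 0 + 1 + 0 + 5 + 2
= 1 + 0 + 7
= 1 + 7
= 8

8


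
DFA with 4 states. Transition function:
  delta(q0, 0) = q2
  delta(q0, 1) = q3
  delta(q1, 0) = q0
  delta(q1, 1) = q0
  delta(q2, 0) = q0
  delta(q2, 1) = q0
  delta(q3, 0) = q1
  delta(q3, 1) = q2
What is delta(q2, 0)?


Looking up transition function:
delta(q2, 0) in the table
Row: q2, Column: 0
Result: q0

q0


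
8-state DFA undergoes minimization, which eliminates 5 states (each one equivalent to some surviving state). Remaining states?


Original DFA: 8 states
Redundant states removed: 5
Minimized states = original - removed
= 8 - 5
= 3

3


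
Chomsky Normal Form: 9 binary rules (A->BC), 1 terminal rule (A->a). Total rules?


CNF allows two rule forms:
  A -> BC (binary): 9 rules
  A -> a (terminal): 1 rule
Total = 9 + 1 = 10

10


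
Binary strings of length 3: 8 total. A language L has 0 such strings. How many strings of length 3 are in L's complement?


Alphabet: {0,1}
String length: 3
Total strings of length 3 = 2^3 = 8
Strings in L = 0
Complement = total - |L|
= 8 - 0
= 8

8


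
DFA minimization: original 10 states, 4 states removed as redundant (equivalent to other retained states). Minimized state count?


Original DFA: 10 states
Redundant states removed: 4
Minimized states = original - removed
= 10 - 4
= 6

6


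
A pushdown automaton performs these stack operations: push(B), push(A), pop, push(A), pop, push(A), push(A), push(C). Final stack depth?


Tracing stack operations:
  push(B) -> stack = [B], depth=1
  push(A) -> stack = [B,A], depth=2
  pop -> removed A, stack = [B], depth=1
  push(A) -> stack = [B,A], depth=2
  pop -> removed A, stack = [B], depth=1
  push(A) -> stack = [B,A], depth=2
  push(A) -> stack = [B,A,A], depth=3
  push(C) -> stack = [B,A,A,C], depth=4
Final depth = 4

4


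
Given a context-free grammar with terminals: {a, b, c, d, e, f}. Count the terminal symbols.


Terminal symbols: a, b, c, d, e, f
Counting each: a (#1), b (#2), c (#3), d (#4), e (#5), f (#6)
Total = 6

6


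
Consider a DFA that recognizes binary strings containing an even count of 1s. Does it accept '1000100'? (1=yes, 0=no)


DFA has 2 states: q_even (start, accept=yes) and q_odd
Processing string '1000100' character by character:
  Position 0: read '1', 1-count=1 -> q_odd
  Position 1: read '0', 1-count=1 -> q_odd (no change)
  Position 2: read '0', 1-count=1 -> q_odd (no change)
  Position 3: read '0', 1-count=1 -> q_odd (no change)
  Position 4: read '1', 1-count=2 -> q_even
  Position 5: read '0', 1-count=2 -> q_even (no change)
  Position 6: read '0', 1-count=2 -> q_even (no change)
Final state: q_even, total 1s = 2 (even); the DFA requires an even count -> accept

1


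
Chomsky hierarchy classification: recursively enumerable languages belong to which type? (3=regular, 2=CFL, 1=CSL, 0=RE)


Chomsky hierarchy levels:
  Type 3: Regular (DFA/NFA/regex)
  Type 2: Context-free (PDA)
  Type 1: Context-sensitive
  Type 0: Recursively enumerable (TM)
'recursively enumerable' corresponds to Type 0

0


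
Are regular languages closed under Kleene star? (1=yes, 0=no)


Regular languages are closed under:
- Union (DFA product construction)
- Intersection (DFA product construction)
- Complement (swap accept/reject states)
- Concatenation (NFA construction)
- Kleene star (NFA construction)
Kleene star is in this list
Therefore: closed

1


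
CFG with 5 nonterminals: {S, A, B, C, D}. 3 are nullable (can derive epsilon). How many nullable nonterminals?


Nonterminals: {S, A, B, C, D}
A nonterminal is nullable if it can derive epsilon
Counting nullable nonterminals: 3
Total nullable = 3

3


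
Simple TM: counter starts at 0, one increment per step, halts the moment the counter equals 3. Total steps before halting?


Counter starts at 0. Counting sequence:
  Step 1: counter = 1
  Step 2: counter = 2
  Step 3: counter = 3
Counter reached 3 -> halt
Total steps = 3

3


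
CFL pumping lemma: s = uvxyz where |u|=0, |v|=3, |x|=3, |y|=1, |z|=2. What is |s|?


|s| = |u| + |v| + |x| + |y| + |z|
= 0 + 3 + 3 + 1 + 2
= 3 + 3 + 3
= 6 + 3
= 9

9


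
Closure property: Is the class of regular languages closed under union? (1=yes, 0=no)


Regular languages are closed under all standard operations:
- Union: Yes (product construction)
- Intersection: Yes (product construction)
- Complement: Yes (swap accept/reject)
- Concatenation: Yes (NFA construction)
Operation: union -> Closed

1


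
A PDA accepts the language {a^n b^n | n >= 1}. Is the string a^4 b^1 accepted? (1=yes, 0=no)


Language requires equal numbers of a's and b's
PDA pushes for each 'a', pops for each 'b'
Number of a's = 4
Number of b's = 1
4 != 1 -> Reject

0


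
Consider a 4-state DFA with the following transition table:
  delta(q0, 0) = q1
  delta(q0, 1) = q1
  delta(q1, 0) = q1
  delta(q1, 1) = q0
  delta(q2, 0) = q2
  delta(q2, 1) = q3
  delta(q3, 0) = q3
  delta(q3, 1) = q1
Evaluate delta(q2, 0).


Looking up transition function:
delta(q2, 0) in the table
Row: q2, Column: 0
Result: q2

q2


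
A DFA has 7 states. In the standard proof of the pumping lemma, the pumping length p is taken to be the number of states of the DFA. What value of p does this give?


Pumping lemma for regular languages (standard proof):
Take p = |Q|, the number of DFA states.
Any string of length >= |Q| passes through |Q|+1 states while reading its first |Q| symbols,
so by pigeonhole some state repeats, giving the loop that can be pumped.
Here |Q| = 7
Therefore the proof uses p = 7

7


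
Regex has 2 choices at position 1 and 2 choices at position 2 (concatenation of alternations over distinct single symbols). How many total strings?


First group: 2 alternatives
Second group: 2 alternatives
Concatenation: each choice from group 1 pairs with each from group 2
Total = 2 x 2 = 4

4


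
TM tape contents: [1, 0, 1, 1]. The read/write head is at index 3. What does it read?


Tape: [1, 0, 1, 1]
Positions: 0 1 2 3
Values:    1 0 1 1
Head at position 3
tape[3] = 1

1


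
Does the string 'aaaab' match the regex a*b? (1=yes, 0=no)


Pattern: a*b
String: 'aaaab'
Pattern requires: zero or more 'a's followed by exactly one 'b'
Found 4 leading 'a's
Remaining: 'b'
Remaining is exactly 'b' -> match
Result: 1

1


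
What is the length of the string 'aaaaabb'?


String: 'aaaaabb'
Counting characters:
  'a' appears 5 time(s)
  'b' appears 2 time(s)
Total length = 5 + 2 = 7

7


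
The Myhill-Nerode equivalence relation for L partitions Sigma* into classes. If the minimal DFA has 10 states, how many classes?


Myhill-Nerode theorem:
Number of equivalence classes = number of states in minimal DFA
Minimal DFA states = 10
Therefore equivalence classes = 10

10


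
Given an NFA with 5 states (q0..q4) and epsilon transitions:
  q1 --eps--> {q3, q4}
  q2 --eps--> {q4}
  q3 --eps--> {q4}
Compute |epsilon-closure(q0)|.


Starting from q0
Initialize closure = {q0}
q0 has no outgoing epsilon transitions -> nothing to add
Final closure: {q0}
Size = 1

1


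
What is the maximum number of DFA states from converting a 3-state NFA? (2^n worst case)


NFA has 3 states
Subset construction: each DFA state = subset of NFA states
Maximum subsets = 2^3
2^3 = 8

8


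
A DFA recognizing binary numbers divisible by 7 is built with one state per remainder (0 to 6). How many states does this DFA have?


Divisibility by 7 is tracked via the remainder mod 7: 0, 1, ..., 6
The construction assigns one state to each remainder
Number of remainders = 7

7


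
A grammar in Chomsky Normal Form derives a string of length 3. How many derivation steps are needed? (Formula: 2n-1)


Chomsky Normal Form derivation:
String length n = 3
Each step either:
  - Splits a nonterminal into two (n-1 such steps)
  - Converts a nonterminal to terminal (n such steps)
Total = (n-1) + n = 2n - 1
= 2(3) - 1
= 6 - 1
= 5

5


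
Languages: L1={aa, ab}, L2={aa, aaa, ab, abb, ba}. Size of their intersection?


L1 = {aa, ab}
L2 = {aa, aaa, ab, abb, ba}
Checking each string in L1 against L2:
  'aa': in L2? Yes
  'ab': in L2? Yes
Intersection = {aa, ab}
|L1 ∩ L2| = 2

2


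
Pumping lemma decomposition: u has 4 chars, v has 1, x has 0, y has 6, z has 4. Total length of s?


|s| = |u| + |v| + |x| + |y| + |z|
= 4 + 1 + 0 + 6 + 4
= 5 + 0 + 10
= 5 + 10
= 15

15


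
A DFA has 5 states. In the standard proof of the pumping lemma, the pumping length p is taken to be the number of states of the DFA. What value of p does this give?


Pumping lemma for regular languages (standard proof):
Take p = |Q|, the number of DFA states.
Any string of length >= |Q| passes through |Q|+1 states while reading its first |Q| symbols,
so by pigeonhole some state repeats, giving the loop that can be pumped.
Here |Q| = 5
Therefore the proof uses p = 5

5


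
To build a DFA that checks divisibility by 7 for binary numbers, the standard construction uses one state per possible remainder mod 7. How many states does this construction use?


Divisibility by 7 is tracked via the remainder mod 7: 0, 1, ..., 6
The construction assigns one state to each remainder
Number of remainders = 7

7


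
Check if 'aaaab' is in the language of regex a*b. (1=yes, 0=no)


Pattern: a*b
String: 'aaaab'
Pattern requires: zero or more 'a's followed by exactly one 'b'
Found 4 leading 'a's
Remaining: 'b'
Remaining is exactly 'b' -> match
Result: 1

1


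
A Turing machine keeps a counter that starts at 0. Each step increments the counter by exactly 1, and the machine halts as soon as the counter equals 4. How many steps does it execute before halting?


Counter starts at 0. Counting sequence:
  Step 1: counter = 1
  Step 2: counter = 2
  Step 3: counter = 3
  Step 4: counter = 4
Counter reached 4 -> halt
Total steps = 4

4


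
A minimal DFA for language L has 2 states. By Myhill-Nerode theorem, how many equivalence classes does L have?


Myhill-Nerode theorem:
Number of equivalence classes = number of states in minimal DFA
Minimal DFA states = 2
Therefore equivalence classes = 2

2


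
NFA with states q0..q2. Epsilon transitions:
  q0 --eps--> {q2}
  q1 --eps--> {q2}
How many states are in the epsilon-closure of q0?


Starting from q0
Initialize closure = {q0}
Follow epsilon from q0 -> add q2
Final closure: {q0, q2}
Size = 2

2


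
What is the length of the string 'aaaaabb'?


String: 'aaaaabb'
Counting characters:
  'a' appears 5 time(s)
  'b' appears 2 time(s)
Total length = 5 + 2 = 7

7


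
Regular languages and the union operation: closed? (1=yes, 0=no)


Regular languages are closed under all standard operations:
- Union: Yes (product construction)
- Intersection: Yes (product construction)
- Complement: Yes (swap accept/reject)
- Concatenation: Yes (NFA construction)
Operation: union -> Closed

1


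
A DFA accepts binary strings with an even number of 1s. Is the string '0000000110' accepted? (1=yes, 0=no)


DFA has 2 states: q_even (start, accept=yes) and q_odd
Processing string '0000000110' character by character:
  Position 0: read '0', 1-count=0 -> q_even (no change)
  Position 1: read '0', 1-count=0 -> q_even (no change)
  Position 2: read '0', 1-count=0 -> q_even (no change)
  Position 3: read '0', 1-count=0 -> q_even (no change)
  Position 4: read '0', 1-count=0 -> q_even (no change)
  Position 5: read '0', 1-count=0 -> q_even (no change)
  Position 6: read '0', 1-count=0 -> q_even (no change)
  Position 7: read '1', 1-count=1 -> q_odd
  Position 8: read '1', 1-count=2 -> q_even
  Position 9: read '0', 1-count=2 -> q_even (no change)
Final state: q_even, total 1s = 2 (even); the DFA requires an even count -> accept

1


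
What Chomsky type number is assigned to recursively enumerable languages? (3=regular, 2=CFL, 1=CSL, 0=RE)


Chomsky hierarchy levels:
  Type 3: Regular (DFA/NFA/regex)
  Type 2: Context-free (PDA)
  Type 1: Context-sensitive
  Type 0: Recursively enumerable (TM)
'recursively enumerable' corresponds to Type 0

0


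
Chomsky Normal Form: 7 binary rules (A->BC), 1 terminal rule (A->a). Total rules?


CNF allows two rule forms:
  A -> BC (binary): 7 rules
  A -> a (terminal): 1 rule
Total = 7 + 1 = 8

8


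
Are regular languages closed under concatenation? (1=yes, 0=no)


Regular languages are closed under:
- Union (DFA product construction)
- Intersection (DFA product construction)
- Complement (swap accept/reject states)
- Concatenation (NFA construction)
- Kleene star (NFA construction)
concatenation is in this list
Therefore: closed

1


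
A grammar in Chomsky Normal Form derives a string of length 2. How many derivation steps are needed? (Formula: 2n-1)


Chomsky Normal Form derivation:
String length n = 2
Each step either:
  - Splits a nonterminal into two (n-1 such steps)
  - Converts a nonterminal to terminal (n such steps)
Total = (n-1) + n = 2n - 1
= 2(2) - 1
= 4 - 1
= 3

3


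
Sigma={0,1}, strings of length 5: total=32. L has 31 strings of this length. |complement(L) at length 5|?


Alphabet: {0,1}
String length: 5
Total strings of length 5 = 2^5 = 32
Strings in L = 31
Complement = total - |L|
= 32 - 31
= 1

1


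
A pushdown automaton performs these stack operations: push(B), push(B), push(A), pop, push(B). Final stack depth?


Tracing stack operations:
  push(B) -> stack = [B], depth=1
  push(B) -> stack = [B,B], depth=2
  push(A) -> stack = [B,B,A], depth=3
  pop -> removed A, stack = [B,B], depth=2
  push(B) -> stack = [B,B,B], depth=3
Final depth = 3

3


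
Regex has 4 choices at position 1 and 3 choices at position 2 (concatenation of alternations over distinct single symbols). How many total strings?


First group: 4 alternatives
Second group: 3 alternatives
Concatenation: each choice from group 1 pairs with each from group 2
Total = 4 x 3 = 12

12


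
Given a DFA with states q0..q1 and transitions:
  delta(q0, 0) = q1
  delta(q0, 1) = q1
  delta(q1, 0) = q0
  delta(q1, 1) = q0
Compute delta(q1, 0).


Looking up transition function:
delta(q1, 0) in the table
Row: q1, Column: 0
Result: q0

q0


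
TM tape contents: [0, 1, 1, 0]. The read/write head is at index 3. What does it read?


Tape: [0, 1, 1, 0]
Positions: 0 1 2 3
Values:    0 1 1 0
Head at position 3
tape[3] = 0

0


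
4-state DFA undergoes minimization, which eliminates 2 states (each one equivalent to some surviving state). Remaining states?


Original DFA: 4 states
Redundant states removed: 2
Minimized states = original - removed
= 4 - 2
= 2

2


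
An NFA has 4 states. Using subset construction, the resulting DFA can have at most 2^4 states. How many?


NFA has 4 states
Subset construction: each DFA state = subset of NFA states
Maximum subsets = 2^4
2^4 = 16

16


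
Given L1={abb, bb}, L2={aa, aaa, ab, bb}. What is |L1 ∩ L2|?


L1 = {abb, bb}
L2 = {aa, aaa, ab, bb}
Checking each string in L1 against L2:
  'abb': in L2? No
  'bb': in L2? Yes
Intersection = {bb}
|L1 ∩ L2| = 1

1


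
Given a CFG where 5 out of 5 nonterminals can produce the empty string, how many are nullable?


Nonterminals: {S, A, B, C, D}
A nonterminal is nullable if it can derive epsilon
Counting nullable nonterminals: 5
Total nullable = 5

5


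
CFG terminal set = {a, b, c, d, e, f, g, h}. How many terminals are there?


Terminal symbols: a, b, c, d, e, f, g, h
Counting each: a (#1), b (#2), c (#3), d (#4), e (#5), f (#6), g (#7), h (#8)
Total = 8

8


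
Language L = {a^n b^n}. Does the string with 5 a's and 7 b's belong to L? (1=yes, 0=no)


Language requires equal numbers of a's and b's
PDA pushes for each 'a', pops for each 'b'
Number of a's = 5
Number of b's = 7
5 != 7 -> Reject

0


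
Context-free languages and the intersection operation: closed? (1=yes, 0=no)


CFL closure properties:
  Closed under: union, concatenation, Kleene star
  NOT closed under: intersection, complement
Operation 'intersection' is in not-closed list -> No (not closed)

0


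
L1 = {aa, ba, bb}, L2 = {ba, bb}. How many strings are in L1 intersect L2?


L1 = {aa, ba, bb}
L2 = {ba, bb}
Checking each string in L1 against L2:
  'aa': in L2? No
  'ba': in L2? Yes
  'bb': in L2? Yes
Intersection = {ba, bb}
|L1 ∩ L2| = 2

2


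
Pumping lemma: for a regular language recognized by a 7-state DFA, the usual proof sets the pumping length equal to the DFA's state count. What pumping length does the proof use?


Pumping lemma for regular languages (standard proof):
Take p = |Q|, the number of DFA states.
Any string of length >= |Q| passes through |Q|+1 states while reading its first |Q| symbols,
so by pigeonhole some state repeats, giving the loop that can be pumped.
Here |Q| = 7
Therefore the proof uses p = 7

7


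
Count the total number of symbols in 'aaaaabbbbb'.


String: 'aaaaabbbbb'
Counting characters:
  'a' appears 5 time(s)
  'b' appears 5 time(s)
Total length = 5 + 5 = 10

10


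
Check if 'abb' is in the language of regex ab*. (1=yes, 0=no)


Pattern: ab*
String: 'abb'
Pattern requires: exactly one 'a' followed by zero or more 'b's
First char is 'a' -> OK
Rest 'bb': all b's? Yes
Result: 1

1


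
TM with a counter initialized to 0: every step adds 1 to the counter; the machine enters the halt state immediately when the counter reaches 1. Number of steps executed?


Counter starts at 0. Counting sequence:
  Step 1: counter = 1
Counter reached 1 -> halt
Total steps = 1

1


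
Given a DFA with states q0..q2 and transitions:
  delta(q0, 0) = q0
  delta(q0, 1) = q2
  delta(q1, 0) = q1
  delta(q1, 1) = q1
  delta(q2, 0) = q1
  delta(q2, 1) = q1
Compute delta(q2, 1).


Looking up transition function:
delta(q2, 1) in the table
Row: q2, Column: 1
Result: q1

q1


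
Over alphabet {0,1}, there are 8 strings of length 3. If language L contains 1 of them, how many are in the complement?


Alphabet: {0,1}
String length: 3
Total strings of length 3 = 2^3 = 8
Strings in L = 1
Complement = total - |L|
= 8 - 1
= 7

7


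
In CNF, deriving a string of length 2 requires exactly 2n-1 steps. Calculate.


Chomsky Normal Form derivation:
String length n = 2
Each step either:
  - Splits a nonterminal into two (n-1 such steps)
  - Converts a nonterminal to terminal (n such steps)
Total = (n-1) + n = 2n - 1
= 2(2) - 1
= 4 - 1
= 3

3


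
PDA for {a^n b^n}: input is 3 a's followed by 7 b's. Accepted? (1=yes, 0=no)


Language requires equal numbers of a's and b's
PDA pushes for each 'a', pops for each 'b'
Number of a's = 3
Number of b's = 7
3 != 7 -> Reject

0


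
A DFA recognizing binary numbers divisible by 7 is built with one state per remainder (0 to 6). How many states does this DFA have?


Divisibility by 7 is tracked via the remainder mod 7: 0, 1, ..., 6
The construction assigns one state to each remainder
Number of remainders = 7

7


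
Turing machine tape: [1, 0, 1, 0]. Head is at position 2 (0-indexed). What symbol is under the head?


Tape: [1, 0, 1, 0]
Positions: 0 1 2 3
Values:    1 0 1 0
Head at position 2
tape[2] = 1

1


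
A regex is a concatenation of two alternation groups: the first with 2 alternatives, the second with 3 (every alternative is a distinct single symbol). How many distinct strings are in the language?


First group: 2 alternatives
Second group: 3 alternatives
Concatenation: each choice from group 1 pairs with each from group 2
Total = 2 x 3 = 6

6


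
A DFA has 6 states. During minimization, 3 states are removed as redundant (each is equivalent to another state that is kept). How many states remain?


Original DFA: 6 states
Redundant states removed: 3
Minimized states = original - removed
= 6 - 3
= 3

3


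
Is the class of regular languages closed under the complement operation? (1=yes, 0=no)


Regular languages are closed under:
- Union (DFA product construction)
- Intersection (DFA product construction)
- Complement (swap accept/reject states)
- Concatenation (NFA construction)
- Kleene star (NFA construction)
complement is in this list
Therefore: closed

1


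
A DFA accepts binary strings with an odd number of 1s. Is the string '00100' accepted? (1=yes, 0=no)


DFA has 2 states: q_even (start, accept=no) and q_odd
Processing string '00100' character by character:
  Position 0: read '0', 1-count=0 -> q_even (no change)
  Position 1: read '0', 1-count=0 -> q_even (no change)
  Position 2: read '1', 1-count=1 -> q_odd
  Position 3: read '0', 1-count=1 -> q_odd (no change)
  Position 4: read '0', 1-count=1 -> q_odd (no change)
Final state: q_odd, total 1s = 1 (odd); the DFA requires an odd count -> accept

1


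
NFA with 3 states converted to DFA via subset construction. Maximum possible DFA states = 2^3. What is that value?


NFA has 3 states
Subset construction: each DFA state = subset of NFA states
Maximum subsets = 2^3
2^3 = 8

8


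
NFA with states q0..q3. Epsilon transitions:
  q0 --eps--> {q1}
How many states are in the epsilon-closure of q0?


Starting from q0
Initialize closure = {q0}
Follow epsilon from q0 -> add q1
Final closure: {q0, q1}
Size = 2

2


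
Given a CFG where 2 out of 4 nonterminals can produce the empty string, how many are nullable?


Nonterminals: {S, A, B, C}
A nonterminal is nullable if it can derive epsilon
Counting nullable nonterminals: 2
Total nullable = 2

2


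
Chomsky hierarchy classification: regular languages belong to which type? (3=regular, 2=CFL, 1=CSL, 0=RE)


Chomsky hierarchy levels:
  Type 3: Regular (DFA/NFA/regex)
  Type 2: Context-free (PDA)
  Type 1: Context-sensitive
  Type 0: Recursively enumerable (TM)
'regular' corresponds to Type 3

3


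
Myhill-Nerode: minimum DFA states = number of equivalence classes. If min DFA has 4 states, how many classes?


Myhill-Nerode theorem:
Number of equivalence classes = number of states in minimal DFA
Minimal DFA states = 4
Therefore equivalence classes = 4

4


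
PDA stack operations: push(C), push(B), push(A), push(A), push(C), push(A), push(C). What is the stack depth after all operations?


Tracing stack operations:
  push(C) -> stack = [C], depth=1
  push(B) -> stack = [C,B], depth=2
  push(A) -> stack = [C,B,A], depth=3
  push(A) -> stack = [C,B,A,A], depth=4
  push(C) -> stack = [C,B,A,A,C], depth=5
  push(A) -> stack = [C,B,A,A,C,A], depth=6
  push(C) -> stack = [C,B,A,A,C,A,C], depth=7
Final depth = 7

7


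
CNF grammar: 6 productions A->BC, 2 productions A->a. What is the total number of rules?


CNF allows two rule forms:
  A -> BC (binary): 6 rules
  A -> a (terminal): 2 rules
Total = 6 + 2 = 8

8


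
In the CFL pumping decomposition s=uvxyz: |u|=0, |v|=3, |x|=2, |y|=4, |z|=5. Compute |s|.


|s| = |u| + |v| + |x| + |y| + |z|
= 0 + 3 + 2 + 4 + 5
= 3 + 2 + 9
= 5 + 9
= 14

14


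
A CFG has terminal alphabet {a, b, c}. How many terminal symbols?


Terminal symbols: a, b, c
Counting each: a (#1), b (#2), c (#3)
Total = 3

3


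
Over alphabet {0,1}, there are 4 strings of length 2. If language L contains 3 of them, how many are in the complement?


Alphabet: {0,1}
String length: 2
Total strings of length 2 = 2^2 = 4
Strings in L = 3
Complement = total - |L|
= 4 - 3
= 1

1


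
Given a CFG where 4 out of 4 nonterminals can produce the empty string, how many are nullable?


Nonterminals: {S, A, B, C}
A nonterminal is nullable if it can derive epsilon
Counting nullable nonterminals: 4
Total nullable = 4

4


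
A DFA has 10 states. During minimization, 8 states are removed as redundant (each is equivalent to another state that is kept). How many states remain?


Original DFA: 10 states
Redundant states removed: 8
Minimized states = original - removed
= 10 - 8
= 2

2


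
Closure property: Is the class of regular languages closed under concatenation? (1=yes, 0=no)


Regular languages are closed under all standard operations:
- Union: Yes (product construction)
- Intersection: Yes (product construction)
- Complement: Yes (swap accept/reject)
- Concatenation: Yes (NFA construction)
Operation: concatenation -> Closed

1


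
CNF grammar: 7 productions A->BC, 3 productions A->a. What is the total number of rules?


CNF allows two rule forms:
  A -> BC (binary): 7 rules
  A -> a (terminal): 3 rules
Total = 7 + 3 = 10

10


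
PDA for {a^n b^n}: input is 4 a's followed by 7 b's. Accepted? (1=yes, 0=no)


Language requires equal numbers of a's and b's
PDA pushes for each 'a', pops for each 'b'
Number of a's = 4
Number of b's = 7
4 != 7 -> Reject

0


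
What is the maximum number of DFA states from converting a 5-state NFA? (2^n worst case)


NFA has 5 states
Subset construction: each DFA state = subset of NFA states
Maximum subsets = 2^5
2^5 = 32

32


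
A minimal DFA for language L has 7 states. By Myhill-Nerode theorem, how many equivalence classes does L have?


Myhill-Nerode theorem:
Number of equivalence classes = number of states in minimal DFA
Minimal DFA states = 7
Therefore equivalence classes = 7

7


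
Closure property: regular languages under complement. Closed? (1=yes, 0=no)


Regular languages are closed under:
- Union (DFA product construction)
- Intersection (DFA product construction)
- Complement (swap accept/reject states)
- Concatenation (NFA construction)
- Kleene star (NFA construction)
complement is in this list
Therefore: closed

1


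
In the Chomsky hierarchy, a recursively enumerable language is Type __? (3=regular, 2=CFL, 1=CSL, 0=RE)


Chomsky hierarchy levels:
  Type 3: Regular (DFA/NFA/regex)
  Type 2: Context-free (PDA)
  Type 1: Context-sensitive
  Type 0: Recursively enumerable (TM)
'recursively enumerable' corresponds to Type 0

0


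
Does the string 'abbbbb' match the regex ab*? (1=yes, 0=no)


Pattern: ab*
String: 'abbbbb'
Pattern requires: exactly one 'a' followed by zero or more 'b's
First char is 'a' -> OK
Rest 'bbbbb': all b's? Yes
Result: 1

1


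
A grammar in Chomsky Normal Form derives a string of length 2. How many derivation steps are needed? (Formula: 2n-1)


Chomsky Normal Form derivation:
String length n = 2
Each step either:
  - Splits a nonterminal into two (n-1 such steps)
  - Converts a nonterminal to terminal (n such steps)
Total = (n-1) + n = 2n - 1
= 2(2) - 1
= 4 - 1
= 3

3


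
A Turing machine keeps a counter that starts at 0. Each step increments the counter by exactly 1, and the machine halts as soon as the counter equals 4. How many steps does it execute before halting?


Counter starts at 0. Counting sequence:
  Step 1: counter = 1
  Step 2: counter = 2
  Step 3: counter = 3
  Step 4: counter = 4
Counter reached 4 -> halt
Total steps = 4

4


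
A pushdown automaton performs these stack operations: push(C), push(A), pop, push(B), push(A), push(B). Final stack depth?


Tracing stack operations:
  push(C) -> stack = [C], depth=1
  push(A) -> stack = [C,A], depth=2
  pop -> removed A, stack = [C], depth=1
  push(B) -> stack = [C,B], depth=2
  push(A) -> stack = [C,B,A], depth=3
  push(B) -> stack = [C,B,A,B], depth=4
Final depth = 4

4


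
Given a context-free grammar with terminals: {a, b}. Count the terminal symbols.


Terminal symbols: a, b
Counting each: a (#1), b (#2)
Total = 2

2


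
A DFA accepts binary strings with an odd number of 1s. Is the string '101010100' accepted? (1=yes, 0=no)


DFA has 2 states: q_even (start, accept=no) and q_odd
Processing string '101010100' character by character:
  Position 0: read '1', 1-count=1 -> q_odd
  Position 1: read '0', 1-count=1 -> q_odd (no change)
  Position 2: read '1', 1-count=2 -> q_even
  Position 3: read '0', 1-count=2 -> q_even (no change)
  Position 4: read '1', 1-count=3 -> q_odd
  Position 5: read '0', 1-count=3 -> q_odd (no change)
  Position 6: read '1', 1-count=4 -> q_even
  Position 7: read '0', 1-count=4 -> q_even (no change)
  Position 8: read '0', 1-count=4 -> q_even (no change)
Final state: q_even, total 1s = 4 (even); the DFA requires an odd count -> reject

0


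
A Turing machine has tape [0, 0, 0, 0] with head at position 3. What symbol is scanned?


Tape: [0, 0, 0, 0]
Positions: 0 1 2 3
Values:    0 0 0 0
Head at position 3
tape[3] = 0

0


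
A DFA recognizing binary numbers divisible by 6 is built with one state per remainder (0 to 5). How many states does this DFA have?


Divisibility by 6 is tracked via the remainder mod 6: 0, 1, ..., 5
The construction assigns one state to each remainder
Number of remainders = 6

6


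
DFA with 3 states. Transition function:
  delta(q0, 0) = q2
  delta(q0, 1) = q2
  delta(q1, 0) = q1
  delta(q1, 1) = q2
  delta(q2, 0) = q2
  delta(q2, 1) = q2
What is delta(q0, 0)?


Looking up transition function:
delta(q0, 0) in the table
Row: q0, Column: 0
Result: q2

q2


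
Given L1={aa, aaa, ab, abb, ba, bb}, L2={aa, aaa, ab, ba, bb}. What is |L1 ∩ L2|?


L1 = {aa, aaa, ab, abb, ba, bb}
L2 = {aa, aaa, ab, ba, bb}
Checking each string in L1 against L2:
  'aa': in L2? Yes
  'aaa': in L2? Yes
  'ab': in L2? Yes
  'abb': in L2? No
  'ba': in L2? Yes
  'bb': in L2? Yes
Intersection = {aa, aaa, ab, ba, bb}
|L1 ∩ L2| = 5

5


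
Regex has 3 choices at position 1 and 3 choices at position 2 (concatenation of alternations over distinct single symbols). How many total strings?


First group: 3 alternatives
Second group: 3 alternatives
Concatenation: each choice from group 1 pairs with each from group 2
Total = 3 x 3 = 9

9


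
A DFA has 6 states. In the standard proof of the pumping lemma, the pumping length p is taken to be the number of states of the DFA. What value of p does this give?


Pumping lemma for regular languages (standard proof):
Take p = |Q|, the number of DFA states.
Any string of length >= |Q| passes through |Q|+1 states while reading its first |Q| symbols,
so by pigeonhole some state repeats, giving the loop that can be pumped.
Here |Q| = 6
Therefore the proof uses p = 6

6


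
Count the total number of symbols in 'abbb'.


String: 'abbb'
Counting characters:
  'a' appears 1 time(s)
  'b' appears 3 time(s)
Total length = 1 + 3 = 4

4


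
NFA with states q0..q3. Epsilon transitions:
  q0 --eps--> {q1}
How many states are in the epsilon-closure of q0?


Starting from q0
Initialize closure = {q0}
Follow epsilon from q0 -> add q1
Final closure: {q0, q1}
Size = 2

2


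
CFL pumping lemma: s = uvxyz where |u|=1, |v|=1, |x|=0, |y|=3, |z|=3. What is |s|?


|s| = |u| + |v| + |x| + |y| + |z|
= 1 + 1 + 0 + 3 + 3
= 2 + 0 + 6
= 2 + 6
= 8

8


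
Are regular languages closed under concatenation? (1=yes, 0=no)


Regular languages are closed under all standard operations:
- Union: Yes (product construction)
- Intersection: Yes (product construction)
- Complement: Yes (swap accept/reject)
- Concatenation: Yes (NFA construction)
Operation: concatenation -> Closed

1


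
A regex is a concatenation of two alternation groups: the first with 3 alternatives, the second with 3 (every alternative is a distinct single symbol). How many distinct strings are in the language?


First group: 3 alternatives
Second group: 3 alternatives
Concatenation: each choice from group 1 pairs with each from group 2
Total = 3 x 3 = 9

9


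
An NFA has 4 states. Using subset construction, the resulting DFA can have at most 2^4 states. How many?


NFA has 4 states
Subset construction: each DFA state = subset of NFA states
Maximum subsets = 2^4
2^4 = 16

16


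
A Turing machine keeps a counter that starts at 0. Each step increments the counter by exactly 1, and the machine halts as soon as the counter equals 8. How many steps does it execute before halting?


Counter starts at 0. Counting sequence:
  Step 1: counter = 1
  Step 2: counter = 2
  Step 3: counter = 3
  Step 4: counter = 4
  Step 5: counter = 5
  Step 6: counter = 6
  Step 7: counter = 7
  Step 8: counter = 8
Counter reached 8 -> halt
Total steps = 8

8


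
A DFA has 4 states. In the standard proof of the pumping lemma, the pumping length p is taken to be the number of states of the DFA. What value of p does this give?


Pumping lemma for regular languages (standard proof):
Take p = |Q|, the number of DFA states.
Any string of length >= |Q| passes through |Q|+1 states while reading its first |Q| symbols,
so by pigeonhole some state repeats, giving the loop that can be pumped.
Here |Q| = 4
Therefore the proof uses p = 4

4
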